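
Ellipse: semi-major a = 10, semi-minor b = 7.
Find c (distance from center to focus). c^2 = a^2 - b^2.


c^2 = 10^2 - 7^2 = 100 - 49 = 51
c = sqrt(51) = 7.1414

c = 7.1414


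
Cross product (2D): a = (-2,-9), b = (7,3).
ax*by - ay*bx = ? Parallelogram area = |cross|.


cross = -2*3 + 9*7 = -6 + 63 = 57
Parallelogram area = |57| = 57

cross = 57, parallelogram area = 57


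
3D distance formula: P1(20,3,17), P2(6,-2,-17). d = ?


dx=-14, dy=-5, dz=-34
d = sqrt(196+25+1156) = sqrt(1377) = 37.1080

37.1080


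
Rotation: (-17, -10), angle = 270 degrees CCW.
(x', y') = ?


cos(270) = 0, sin(270) = -1
x' = -17*0 + 10*(-1) = -10
y' = -17*(-1) - 10*0 = 17

(-10, 17)


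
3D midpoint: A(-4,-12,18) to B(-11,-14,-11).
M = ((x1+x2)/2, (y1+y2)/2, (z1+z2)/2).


Mx = (-4- 11)/2 = -7.5000
My = (-12- 14)/2 = -13.0000
Mz = (18- 11)/2 = 3.5000

M = (-7.5000, -13.0000, 3.5000)


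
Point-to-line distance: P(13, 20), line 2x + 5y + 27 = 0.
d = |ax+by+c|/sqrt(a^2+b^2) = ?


|2*13 + 5*20 + 27| = |153| = 153
sqrt(4 + 25) = sqrt(29) = 5.3852
d = 153/sqrt(29) = 28.4114

28.4114


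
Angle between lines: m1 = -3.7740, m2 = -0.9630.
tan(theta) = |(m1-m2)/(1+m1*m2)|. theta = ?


m1-m2 = -2.811
1+m1*m2 = 4.634362
tan(theta) = |-2.811/4.634362| = 0.606556
theta = arctan(|-2.811/4.634362|) = 31.2392 degrees (acute angle)

31.2392 degrees


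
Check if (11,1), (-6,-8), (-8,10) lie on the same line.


11*(-8-10) - 6*(10-1) - 8*(1+ 8)
= -198 - 54 - 72 = -324

No, not collinear (determinant = -324)


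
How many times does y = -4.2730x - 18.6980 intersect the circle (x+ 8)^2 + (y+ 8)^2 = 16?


Substitute y = -4.2730x - 18.6980: (x+ 8)^2 + (-4.2730x- 18.6980+ 8)^2 = 16
Expand to Ax^2 + Bx + C = 0, where b-k = -10.698
A = 1+m^2 = 19.258529
B = 2(m(b-k) - h) = 2(-4.2730*(-10.698) + 8) = 107.425108
C = h^2 + (b-k)^2 - r^2 = 64 + 114.447204 - 16 = 162.447204
disc = B^2-4AC = 11540.1538 - 12513.9768 = -973.8230
disc < 0

0 intersection points


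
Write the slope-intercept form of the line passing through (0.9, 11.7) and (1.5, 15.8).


m = (4.1)/(0.6) = 6.8333
b = y1 - m*x1 = 11.7 - (4.1*0.9)/(0.6) = 11.7 - 6.1500 = 5.5500

y = 6.8333x + 5.5500


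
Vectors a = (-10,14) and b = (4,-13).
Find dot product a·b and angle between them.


a·b = -10*4 + 14*(-13) = -40 - 182 = -222
|a| = sqrt(100+196) = 17.2047
|b| = sqrt(16+169) = 13.6015
cos(theta) = -222/(sqrt(296)*sqrt(185)) = -222/sqrt(54760) = -0.948683
theta = arccos(-222/sqrt(54760)) = 161.5651 degrees

a·b = -222, theta = 161.5651 deg


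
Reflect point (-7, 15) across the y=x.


Reflection rule for y=x: (y, x)
(-7, 15) -> (15, -7)

(15, -7)


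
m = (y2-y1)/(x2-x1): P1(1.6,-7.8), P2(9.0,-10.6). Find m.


dy = -10.6 + 7.8 = -2.8
dx = 9.0 - 1.6 = 7.4
m = -2.8/7.4 = -0.3784

m = -0.3784


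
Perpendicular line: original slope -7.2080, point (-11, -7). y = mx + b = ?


Perpendicular slope = -1/m1 = -1/(-7.2080) = 0.1387
b2 = y0 - m2*x0 = -7 - 11/(-7.2080) = -7 + 1.5261 = -5.4739

y = 0.1387x - 5.4739


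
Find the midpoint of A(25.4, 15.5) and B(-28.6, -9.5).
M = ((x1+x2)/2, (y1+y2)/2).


Mx = (25.4 - 28.6)/2 = -3.2/2 = -1.6000
My = (15.5 - 9.5)/2 = 6.0/2 = 3.0000

(-1.6000, 3.0000)


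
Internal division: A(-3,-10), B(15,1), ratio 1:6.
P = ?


Px = (1*15 + 6*(-3))/7 = -3/7 = -0.4286
Py = (1*1 + 6*(-10))/7 = -59/7 = -8.4286

P = (-0.4286, -8.4286)


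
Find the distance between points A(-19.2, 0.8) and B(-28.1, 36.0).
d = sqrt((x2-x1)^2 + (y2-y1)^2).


dx = -28.1 + 19.2 = -8.9
dy = 36.0 - 0.8 = 35.2
d = sqrt(79.21 + 1239.04) = sqrt(1318.25) = 36.3077

36.3077


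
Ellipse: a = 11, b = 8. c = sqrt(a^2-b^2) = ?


c^2 = 11^2 - 8^2 = 121 - 64 = 57
c = sqrt(57) = 7.5498

c = 7.5498


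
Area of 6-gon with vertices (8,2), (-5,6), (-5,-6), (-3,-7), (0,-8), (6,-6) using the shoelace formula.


sum(xi*y_{i+1}) = 8*6 - 5*(-6) - 5*(-7) - 3*(-8) + 0*(-6) + 6*2 = 149
sum(yi*x_{i+1}) = 2*(-5) + 6*(-5) - 6*(-3) - 7*0 - 8*6 - 6*8 = -118
Area = |149 + 118|/2 = 267/2 = 133.5000

133.5000 sq units


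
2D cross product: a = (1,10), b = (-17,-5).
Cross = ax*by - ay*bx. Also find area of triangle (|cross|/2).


cross = 1*(-5) - 10*(-17) = -5 + 170 = 165
Triangle area = |165|/2 = 165/2 = 82.5000

cross = 165, triangle area = 82.5000


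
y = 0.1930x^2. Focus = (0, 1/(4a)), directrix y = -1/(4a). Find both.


a = 0.1930
1/(4a) = 1.2953
Focus = (0, 1.2953)
Directrix: y = -1.2953

Focus = (0, 1.2953), Directrix: y = -1.2953


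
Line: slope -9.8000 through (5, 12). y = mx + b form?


y - 12 = -9.8000(x - 5)
y = -9.8000x + 12 + 9.8000*5
y = -9.8000x + 61.0000

y = -9.8000x + 61.0000


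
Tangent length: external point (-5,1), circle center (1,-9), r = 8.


d = sqrt((-5-1)^2 + (1+ 9)^2) = sqrt(36+100) = 11.6619
L = sqrt(136.0000 - 64) = sqrt(72.0000) = 8.4853

8.4853


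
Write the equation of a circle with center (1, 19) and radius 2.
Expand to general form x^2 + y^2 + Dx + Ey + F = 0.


(x-1)^2 + (y-19)^2 = 2^2
D = -2h = -2, E = -2k = -38
F = h^2+k^2-r^2 = 1+361-4 = 358

x^2 + y^2 - 2x - 38y + 358 = 0


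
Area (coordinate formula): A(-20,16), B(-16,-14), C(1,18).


-20*(-14-18) = 640
-16*(18-16) = -32
1*(16+ 14) = 30
sum = 638
Area = |638|/2 = 319.0000

319.0000 sq units


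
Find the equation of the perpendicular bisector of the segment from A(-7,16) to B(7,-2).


Midpoint = (0, 7)
Slope of AB = dy/dx = -18/14 = -1.2857
Perp slope = -dx/dy = 14/18 = 0.7778
b = My - (perp slope)*Mx = 7 + (14*0)/(-18) = 7 + 0 = 7.0000

y = 0.7778x + 7.0000


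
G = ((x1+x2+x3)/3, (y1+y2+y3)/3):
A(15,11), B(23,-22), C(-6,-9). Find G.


Gx = (15+23- 6)/3 = 32/3 = 10.6667
Gy = (11- 22- 9)/3 = -20/3 = -6.6667

G = (10.6667, -6.6667)


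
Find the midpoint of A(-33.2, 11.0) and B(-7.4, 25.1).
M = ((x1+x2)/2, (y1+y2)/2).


Mx = (-33.2 - 7.4)/2 = -40.6/2 = -20.3000
My = (11.0 + 25.1)/2 = 36.1/2 = 18.0500

(-20.3000, 18.0500)


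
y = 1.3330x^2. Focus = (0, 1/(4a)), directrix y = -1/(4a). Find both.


a = 1.3330
1/(4a) = 0.1875
Focus = (0, 0.1875)
Directrix: y = -0.1875

Focus = (0, 0.1875), Directrix: y = -0.1875


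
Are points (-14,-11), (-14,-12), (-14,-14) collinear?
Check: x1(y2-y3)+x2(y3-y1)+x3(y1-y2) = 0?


-14*(-12+ 14) - 14*(-14+ 11) - 14*(-11+ 12)
= -28 + 42 - 14 = 0

Yes, collinear (determinant = 0)


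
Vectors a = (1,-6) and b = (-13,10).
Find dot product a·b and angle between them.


a·b = 1*(-13) - 6*10 = -13 - 60 = -73
|a| = sqrt(1+36) = 6.0828
|b| = sqrt(169+100) = 16.4012
cos(theta) = -73/(sqrt(37)*sqrt(269)) = -73/sqrt(9953) = -0.731722
theta = arccos(-73/sqrt(9953)) = 137.0309 degrees

a·b = -73, theta = 137.0309 deg


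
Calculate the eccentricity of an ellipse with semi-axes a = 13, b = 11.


c = sqrt(169-121) = sqrt(48) = 6.9282
e = c/a = sqrt(48)/13 = 0.5329

e = 0.5329


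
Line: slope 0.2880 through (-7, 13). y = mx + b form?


y - 13 = 0.2880(x + 7)
y = 0.2880x + 13 - 0.2880*(-7)
y = 0.2880x + 15.0160

y = 0.2880x + 15.0160


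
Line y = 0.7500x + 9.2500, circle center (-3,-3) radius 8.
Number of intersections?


Substitute y = 0.7500x + 9.2500: (x+ 3)^2 + (0.7500x+9.2500+ 3)^2 = 64
Expand to Ax^2 + Bx + C = 0, where b-k = 12.25
A = 1+m^2 = 1.5625
B = 2(m(b-k) - h) = 2(0.7500*12.25 + 3) = 24.375
C = h^2 + (b-k)^2 - r^2 = 9 + 150.0625 - 64 = 95.0625
disc = B^2-4AC = 594.1406 - 594.1406 = 0
disc = 0

1 intersection point (tangent)


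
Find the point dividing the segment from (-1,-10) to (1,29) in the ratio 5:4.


Px = (5*1 + 4*(-1))/9 = 1/9 = 0.1111
Py = (5*29 + 4*(-10))/9 = 105/9 = 11.6667

P = (0.1111, 11.6667)


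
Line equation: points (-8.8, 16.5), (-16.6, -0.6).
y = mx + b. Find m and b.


m = (-17.1)/(-7.8) = 2.1923
b = y1 - m*x1 = 16.5 - (-17.1*(-8.8))/(-7.8) = 16.5 + 19.2923 = 35.7923

y = 2.1923x + 35.7923


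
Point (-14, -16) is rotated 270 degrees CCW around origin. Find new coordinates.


cos(270) = 0, sin(270) = -1
x' = -14*0 + 16*(-1) = -16
y' = -14*(-1) - 16*0 = 14

(-16, 14)


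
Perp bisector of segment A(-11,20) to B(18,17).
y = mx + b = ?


Midpoint = (3.5, 18.5)
Slope of AB = dy/dx = -3/29 = -0.1034
Perp slope = -dx/dy = 29/3 = 9.6667
b = My - (perp slope)*Mx = 18.5 + (29*3.5)/(-3) = 18.5 - 33.8333 = -15.3333

y = 9.6667x - 15.3333


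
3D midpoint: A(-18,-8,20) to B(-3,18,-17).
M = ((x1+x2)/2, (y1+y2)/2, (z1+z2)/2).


Mx = (-18- 3)/2 = -10.5000
My = (-8+18)/2 = 5.0000
Mz = (20- 17)/2 = 1.5000

M = (-10.5000, 5.0000, 1.5000)


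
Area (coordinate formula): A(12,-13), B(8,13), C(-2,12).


12*(13-12) = 12
8*(12+ 13) = 200
-2*(-13-13) = 52
sum = 264
Area = |264|/2 = 132.0000

132.0000 sq units


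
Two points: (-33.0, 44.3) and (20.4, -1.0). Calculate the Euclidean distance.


dx = 20.4 + 33.0 = 53.4
dy = -1.0 - 44.3 = -45.3
d = sqrt(2851.56 + 2052.09) = sqrt(4903.65) = 70.0261

70.0261


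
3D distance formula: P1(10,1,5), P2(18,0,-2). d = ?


dx=8, dy=-1, dz=-7
d = sqrt(64+1+49) = sqrt(114) = 10.6771

10.6771


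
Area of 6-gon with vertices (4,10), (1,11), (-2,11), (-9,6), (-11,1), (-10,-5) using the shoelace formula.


sum(xi*y_{i+1}) = 4*11 + 1*11 - 2*6 - 9*1 - 11*(-5) - 10*10 = -11
sum(yi*x_{i+1}) = 10*1 + 11*(-2) + 11*(-9) + 6*(-11) + 1*(-10) - 5*4 = -207
Area = |-11 + 207|/2 = 196/2 = 98.0000

98.0000 sq units


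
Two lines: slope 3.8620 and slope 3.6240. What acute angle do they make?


m1-m2 = 0.238
1+m1*m2 = 14.995888
tan(theta) = |0.238/14.995888| = 0.015871
theta = arctan(|0.238/14.995888|) = 0.9093 degrees (acute angle)

0.9093 degrees


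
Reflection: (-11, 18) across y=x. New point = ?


Reflection rule for y=x: (y, x)
(-11, 18) -> (18, -11)

(18, -11)


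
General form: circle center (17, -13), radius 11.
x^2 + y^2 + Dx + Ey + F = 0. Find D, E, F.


(x-17)^2 + (y+ 13)^2 = 11^2
D = -2h = -34, E = -2k = 26
F = h^2+k^2-r^2 = 289+169-121 = 337

D = -34, E = 26, F = 337


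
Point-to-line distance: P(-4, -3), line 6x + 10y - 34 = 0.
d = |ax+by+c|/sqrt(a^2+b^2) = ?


|6*(-4) + 10*(-3) - 34| = |-88| = 88
sqrt(36 + 100) = sqrt(136) = 11.6619
d = 88/sqrt(136) = 7.5459

7.5459


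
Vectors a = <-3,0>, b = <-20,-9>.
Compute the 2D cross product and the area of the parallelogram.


cross = -3*(-9) - 0*(-20) = 27 - 0 = 27
Parallelogram area = |27| = 27

cross = 27, parallelogram area = 27


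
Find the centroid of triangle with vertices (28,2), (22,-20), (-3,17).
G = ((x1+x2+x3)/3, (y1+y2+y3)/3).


Gx = (28+22- 3)/3 = 47/3 = 15.6667
Gy = (2- 20+17)/3 = -1/3 = -0.3333

G = (15.6667, -0.3333)


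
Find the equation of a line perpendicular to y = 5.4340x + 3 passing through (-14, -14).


Perpendicular slope = -1/m1 = -1/5.4340 = -0.1840
b2 = y0 - m2*x0 = -14 - 14/5.4340 = -14 - 2.5764 = -16.5764

y = -0.1840x - 16.5764


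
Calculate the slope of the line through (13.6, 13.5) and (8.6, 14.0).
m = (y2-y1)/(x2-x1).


dy = 14.0 - 13.5 = 0.5
dx = 8.6 - 13.6 = -5.0
m = 0.5/(-5.0) = -0.1000

m = -0.1000


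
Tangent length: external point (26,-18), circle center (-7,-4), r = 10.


d = sqrt((26+ 7)^2 + (-18+ 4)^2) = sqrt(1089+196) = 35.8469
L = sqrt(1285.0000 - 100) = sqrt(1185.0000) = 34.4238

34.4238


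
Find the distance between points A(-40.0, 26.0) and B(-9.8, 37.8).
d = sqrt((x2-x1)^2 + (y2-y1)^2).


dx = -9.8 + 40.0 = 30.2
dy = 37.8 - 26.0 = 11.8
d = sqrt(912.04 + 139.24) = sqrt(1051.28) = 32.4234

32.4234


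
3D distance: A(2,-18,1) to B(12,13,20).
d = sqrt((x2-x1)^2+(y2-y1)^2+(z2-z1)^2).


dx=10, dy=31, dz=19
d = sqrt(100+961+361) = sqrt(1422) = 37.7094

37.7094


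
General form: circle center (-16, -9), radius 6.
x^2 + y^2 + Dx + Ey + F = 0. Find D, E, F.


(x+ 16)^2 + (y+ 9)^2 = 6^2
D = -2h = 32, E = -2k = 18
F = h^2+k^2-r^2 = 256+81-36 = 301

D = 32, E = 18, F = 301


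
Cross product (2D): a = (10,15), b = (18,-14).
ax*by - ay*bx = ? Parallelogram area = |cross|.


cross = 10*(-14) - 15*18 = -140 - 270 = -410
Parallelogram area = |-410| = 410

cross = -410, parallelogram area = 410


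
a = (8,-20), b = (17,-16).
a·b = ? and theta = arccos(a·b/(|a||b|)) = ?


a·b = 8*17 - 20*(-16) = 136 + 320 = 456
|a| = sqrt(64+400) = 21.5407
|b| = sqrt(289+256) = 23.3452
cos(theta) = 456/(sqrt(464)*sqrt(545)) = 456/sqrt(252880) = 0.906792
theta = arccos(456/sqrt(252880)) = 24.9343 degrees

a·b = 456, theta = 24.9343 deg


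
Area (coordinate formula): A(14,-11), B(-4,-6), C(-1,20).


14*(-6-20) = -364
-4*(20+ 11) = -124
-1*(-11+ 6) = 5
sum = -483
Area = |-483|/2 = 241.5000

241.5000 sq units


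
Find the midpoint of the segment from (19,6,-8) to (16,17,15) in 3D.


Mx = (19+16)/2 = 17.5000
My = (6+17)/2 = 11.5000
Mz = (-8+15)/2 = 3.5000

M = (17.5000, 11.5000, 3.5000)


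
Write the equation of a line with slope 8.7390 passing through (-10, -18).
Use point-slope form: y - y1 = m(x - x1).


y + 18 = 8.7390(x + 10)
y = 8.7390x - 18 - 8.7390*(-10)
y = 8.7390x + 69.3900

y = 8.7390x + 69.3900


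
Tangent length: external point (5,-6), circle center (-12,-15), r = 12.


d = sqrt((5+ 12)^2 + (-6+ 15)^2) = sqrt(289+81) = 19.2354
L = sqrt(370.0000 - 144) = sqrt(226.0000) = 15.0333

15.0333


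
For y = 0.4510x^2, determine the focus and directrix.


a = 0.4510
1/(4a) = 0.5543
Focus = (0, 0.5543)
Directrix: y = -0.5543

Focus = (0, 0.5543), Directrix: y = -0.5543


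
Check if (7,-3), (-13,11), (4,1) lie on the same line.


7*(11-1) - 13*(1+ 3) + 4*(-3-11)
= 70 - 52 - 56 = -38

No, not collinear (determinant = -38)


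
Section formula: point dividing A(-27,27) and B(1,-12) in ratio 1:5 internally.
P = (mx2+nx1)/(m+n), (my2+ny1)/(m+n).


Px = (1*1 + 5*(-27))/6 = -134/6 = -22.3333
Py = (1*(-12) + 5*27)/6 = 123/6 = 20.5000

P = (-22.3333, 20.5000)


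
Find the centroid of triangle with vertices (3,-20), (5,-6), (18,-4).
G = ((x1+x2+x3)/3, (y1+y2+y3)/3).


Gx = (3+5+18)/3 = 26/3 = 8.6667
Gy = (-20- 6- 4)/3 = -30/3 = -10.0000

G = (8.6667, -10.0000)


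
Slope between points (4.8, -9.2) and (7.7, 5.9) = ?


dy = 5.9 + 9.2 = 15.1
dx = 7.7 - 4.8 = 2.9
m = 15.1/2.9 = 5.2069

m = 5.2069


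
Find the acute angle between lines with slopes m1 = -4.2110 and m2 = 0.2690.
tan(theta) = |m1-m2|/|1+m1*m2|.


m1-m2 = -4.48
1+m1*m2 = -0.132759
tan(theta) = |-4.48/(-0.132759)| = 33.745358
theta = arctan(|-4.48/(-0.132759)|) = 88.3026 degrees (acute angle)

88.3026 degrees


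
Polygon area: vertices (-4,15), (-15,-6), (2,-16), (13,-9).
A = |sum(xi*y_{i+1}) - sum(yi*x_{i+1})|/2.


sum(xi*y_{i+1}) = -4*(-6) - 15*(-16) + 2*(-9) + 13*15 = 441
sum(yi*x_{i+1}) = 15*(-15) - 6*2 - 16*13 - 9*(-4) = -409
Area = |441 + 409|/2 = 850/2 = 425.0000

425.0000 sq units


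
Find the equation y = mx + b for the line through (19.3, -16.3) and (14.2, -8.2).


m = (8.1)/(-5.1) = -1.5882
b = y1 - m*x1 = -16.3 - (8.1*19.3)/(-5.1) = -16.3 + 30.6529 = 14.3529

y = -1.5882x + 14.3529


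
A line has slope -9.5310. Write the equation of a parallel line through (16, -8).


Parallel lines have equal slopes.
m2 = -9.5310
b2 = -8 + 9.5310*16 = 144.4960

y = -9.5310x + 144.4960


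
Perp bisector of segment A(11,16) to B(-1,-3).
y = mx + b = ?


Midpoint = (5, 6.5)
Slope of AB = dy/dx = -19/(-12) = 1.5833
Perp slope = -dx/dy = -12/19 = -0.6316
b = My - (perp slope)*Mx = 6.5 + (-12*5)/(-19) = 6.5 + 3.1579 = 9.6579

y = -0.6316x + 9.6579


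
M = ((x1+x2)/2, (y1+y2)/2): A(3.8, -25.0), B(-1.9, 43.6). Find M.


Mx = (3.8 - 1.9)/2 = 1.9/2 = 0.9500
My = (-25.0 + 43.6)/2 = 18.6/2 = 9.3000

(0.9500, 9.3000)


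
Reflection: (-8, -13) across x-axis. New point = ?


Reflection rule for x-axis: (x, -y)
(-8, -13) -> (-8, 13)

(-8, 13)


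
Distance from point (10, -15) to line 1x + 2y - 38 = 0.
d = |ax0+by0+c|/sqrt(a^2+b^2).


|1*10 + 2*(-15) - 38| = |-58| = 58
sqrt(1 + 4) = sqrt(5) = 2.2361
d = 58/sqrt(5) = 25.9384

25.9384


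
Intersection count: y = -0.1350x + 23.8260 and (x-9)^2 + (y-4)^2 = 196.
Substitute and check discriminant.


Substitute y = -0.1350x + 23.8260: (x-9)^2 + (-0.1350x+23.8260-4)^2 = 196
Expand to Ax^2 + Bx + C = 0, where b-k = 19.826
A = 1+m^2 = 1.018225
B = 2(m(b-k) - h) = 2(-0.1350*19.826 - 9) = -23.35302
C = h^2 + (b-k)^2 - r^2 = 81 + 393.070276 - 196 = 278.070276
disc = B^2-4AC = 545.3635 - 1132.5524 = -587.1889
disc < 0

0 intersection points


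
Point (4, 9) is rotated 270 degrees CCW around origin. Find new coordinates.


cos(270) = 0, sin(270) = -1
x' = 4*0 - 9*(-1) = 9
y' = 4*(-1) + 9*0 = -4

(9, -4)


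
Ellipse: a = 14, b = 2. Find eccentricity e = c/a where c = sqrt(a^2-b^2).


c = sqrt(196-4) = sqrt(192) = 13.8564
e = c/a = sqrt(192)/14 = 0.9897

e = 0.9897


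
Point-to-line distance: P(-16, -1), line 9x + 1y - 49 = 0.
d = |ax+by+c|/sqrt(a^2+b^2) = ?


|9*(-16) + 1*(-1) - 49| = |-194| = 194
sqrt(81 + 1) = sqrt(82) = 9.0554
d = 194/sqrt(82) = 21.4237

21.4237


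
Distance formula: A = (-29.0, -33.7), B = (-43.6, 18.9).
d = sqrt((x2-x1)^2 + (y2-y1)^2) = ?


dx = -43.6 + 29.0 = -14.6
dy = 18.9 + 33.7 = 52.6
d = sqrt(213.16 + 2766.76) = sqrt(2979.92) = 54.5886

54.5886


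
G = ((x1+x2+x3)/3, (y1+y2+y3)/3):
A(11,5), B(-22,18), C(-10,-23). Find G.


Gx = (11- 22- 10)/3 = -21/3 = -7.0000
Gy = (5+18- 23)/3 = 0/3 = 0

G = (-7.0000, 0)


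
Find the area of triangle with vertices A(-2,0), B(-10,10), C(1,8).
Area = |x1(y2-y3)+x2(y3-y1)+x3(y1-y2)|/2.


-2*(10-8) = -4
-10*(8-0) = -80
1*(0-10) = -10
sum = -94
Area = |-94|/2 = 47.0000

47.0000 sq units


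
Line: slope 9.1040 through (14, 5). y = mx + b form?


y - 5 = 9.1040(x - 14)
y = 9.1040x + 5 - 9.1040*14
y = 9.1040x - 122.4560

y = 9.1040x - 122.4560


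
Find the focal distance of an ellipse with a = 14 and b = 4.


c^2 = 14^2 - 4^2 = 196 - 16 = 180
c = sqrt(180) = 13.4164

c = 13.4164


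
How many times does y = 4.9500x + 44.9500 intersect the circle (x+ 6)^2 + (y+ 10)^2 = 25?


Substitute y = 4.9500x + 44.9500: (x+ 6)^2 + (4.9500x+44.9500+ 10)^2 = 25
Expand to Ax^2 + Bx + C = 0, where b-k = 54.95
A = 1+m^2 = 25.5025
B = 2(m(b-k) - h) = 2(4.9500*54.95 + 6) = 556.005
C = h^2 + (b-k)^2 - r^2 = 36 + 3019.5025 - 25 = 3030.5025
disc = B^2-4AC = 309141.5600 - 309141.5600 = 0
disc = 0

1 intersection point (tangent)


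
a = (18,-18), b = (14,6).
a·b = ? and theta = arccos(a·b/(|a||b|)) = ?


a·b = 18*14 - 18*6 = 252 - 108 = 144
|a| = sqrt(324+324) = 25.4558
|b| = sqrt(196+36) = 15.2315
cos(theta) = 144/(sqrt(648)*sqrt(232)) = 144/sqrt(150336) = 0.371391
theta = arccos(144/sqrt(150336)) = 68.1986 degrees

a·b = 144, theta = 68.1986 deg


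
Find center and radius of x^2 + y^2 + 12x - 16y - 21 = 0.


h = -D/2 = -12/2 = -6
k = -E/2 = 16/2 = 8
r^2 = h^2 + k^2 - F = 36 + 64 + 21 = 121
r = 11

Center (-6, 8), radius = 11


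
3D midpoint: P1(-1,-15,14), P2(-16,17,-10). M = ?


Mx = (-1- 16)/2 = -8.5000
My = (-15+17)/2 = 1.0000
Mz = (14- 10)/2 = 2.0000

M = (-8.5000, 1.0000, 2.0000)


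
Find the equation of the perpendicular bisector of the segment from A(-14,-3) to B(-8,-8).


Midpoint = (-11, -5.5)
Slope of AB = dy/dx = -5/6 = -0.8333
Perp slope = -dx/dy = 6/5 = 1.2000
b = My - (perp slope)*Mx = -5.5 + (6*(-11))/(-5) = -5.5 + 13.2000 = 7.7000

y = 1.2000x + 7.7000


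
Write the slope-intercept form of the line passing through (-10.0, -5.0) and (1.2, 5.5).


m = (10.5)/(11.2) = 0.9375
b = y1 - m*x1 = -5.0 - (10.5*(-10.0))/(11.2) = -5.0 + 9.3750 = 4.3750

y = 0.9375x + 4.3750


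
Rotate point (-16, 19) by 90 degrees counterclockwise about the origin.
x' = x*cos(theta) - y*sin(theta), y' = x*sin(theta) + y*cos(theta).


cos(90) = 0, sin(90) = 1
x' = -16*0 - 19*1 = -19
y' = -16*1 + 19*0 = -16

(-19, -16)


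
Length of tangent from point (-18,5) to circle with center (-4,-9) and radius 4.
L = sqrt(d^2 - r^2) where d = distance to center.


d = sqrt((-18+ 4)^2 + (5+ 9)^2) = sqrt(196+196) = 19.7990
L = sqrt(392.0000 - 16) = sqrt(376.0000) = 19.3907

19.3907


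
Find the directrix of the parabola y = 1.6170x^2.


a = 1.6170
1/(4a) = 0.1546
directrix: y = -0.1546 = -0.1546

y = -0.1546


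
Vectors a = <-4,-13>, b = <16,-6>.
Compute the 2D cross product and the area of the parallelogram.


cross = -4*(-6) + 13*16 = 24 + 208 = 232
Parallelogram area = |232| = 232

cross = 232, parallelogram area = 232


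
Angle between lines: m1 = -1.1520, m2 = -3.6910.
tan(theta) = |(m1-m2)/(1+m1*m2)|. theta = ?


m1-m2 = 2.539
1+m1*m2 = 5.252032
tan(theta) = |2.539/5.252032| = 0.483432
theta = arctan(|2.539/5.252032|) = 25.8006 degrees (acute angle)

25.8006 degrees


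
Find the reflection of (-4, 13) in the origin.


Reflection rule for origin: (-x, -y)
(-4, 13) -> (4, -13)

(4, -13)


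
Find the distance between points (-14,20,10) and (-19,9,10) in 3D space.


dx=-5, dy=-11, dz=0
d = sqrt(25+121+0) = sqrt(146) = 12.0830

12.0830


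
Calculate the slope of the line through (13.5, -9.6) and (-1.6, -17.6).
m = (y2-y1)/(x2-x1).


dy = -17.6 + 9.6 = -8
dx = -1.6 - 13.5 = -15.1
m = -8/(-15.1) = 0.5298

m = 0.5298


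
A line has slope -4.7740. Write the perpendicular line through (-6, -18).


Perpendicular slope = -1/m1 = -1/(-4.7740) = 0.2095
b2 = y0 - m2*x0 = -18 - 6/(-4.7740) = -18 + 1.2568 = -16.7432

y = 0.2095x - 16.7432


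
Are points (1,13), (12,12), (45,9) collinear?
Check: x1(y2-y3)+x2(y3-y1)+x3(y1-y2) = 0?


1*(12-9) + 12*(9-13) + 45*(13-12)
= 3 - 48 + 45 = 0

Yes, collinear (determinant = 0)


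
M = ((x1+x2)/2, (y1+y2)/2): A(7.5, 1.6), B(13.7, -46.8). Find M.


Mx = (7.5 + 13.7)/2 = 21.2/2 = 10.6000
My = (1.6 - 46.8)/2 = -45.2/2 = -22.6000

(10.6000, -22.6000)


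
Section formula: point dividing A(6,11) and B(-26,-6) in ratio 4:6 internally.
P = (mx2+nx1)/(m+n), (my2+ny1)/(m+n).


Px = (4*(-26) + 6*6)/10 = -68/10 = -6.8000
Py = (4*(-6) + 6*11)/10 = 42/10 = 4.2000

P = (-6.8000, 4.2000)


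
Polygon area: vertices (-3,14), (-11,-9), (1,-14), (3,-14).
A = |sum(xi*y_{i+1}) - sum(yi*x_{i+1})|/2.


sum(xi*y_{i+1}) = -3*(-9) - 11*(-14) + 1*(-14) + 3*14 = 209
sum(yi*x_{i+1}) = 14*(-11) - 9*1 - 14*3 - 14*(-3) = -163
Area = |209 + 163|/2 = 372/2 = 186.0000

186.0000 sq units


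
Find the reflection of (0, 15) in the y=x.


Reflection rule for y=x: (y, x)
(0, 15) -> (15, 0)

(15, 0)


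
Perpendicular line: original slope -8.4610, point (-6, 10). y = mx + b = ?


Perpendicular slope = -1/m1 = -1/(-8.4610) = 0.1182
b2 = y0 - m2*x0 = 10 - 6/(-8.4610) = 10 + 0.7091 = 10.7091

y = 0.1182x + 10.7091


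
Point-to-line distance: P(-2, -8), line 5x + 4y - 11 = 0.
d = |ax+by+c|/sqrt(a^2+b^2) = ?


|5*(-2) + 4*(-8) - 11| = |-53| = 53
sqrt(25 + 16) = sqrt(41) = 6.4031
d = 53/sqrt(41) = 8.2772

8.2772


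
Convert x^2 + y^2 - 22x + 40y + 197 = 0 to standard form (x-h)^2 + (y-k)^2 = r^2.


h = -D/2 = 22/2 = 11
k = -E/2 = -40/2 = -20
r^2 = h^2 + k^2 - F = 121 + 400 - 197 = 324
r = 18

Center (11, -20), radius = 18


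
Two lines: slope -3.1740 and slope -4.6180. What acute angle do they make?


m1-m2 = 1.444
1+m1*m2 = 15.657532
tan(theta) = |1.444/15.657532| = 0.092224
theta = arctan(|1.444/15.657532|) = 5.2691 degrees (acute angle)

5.2691 degrees


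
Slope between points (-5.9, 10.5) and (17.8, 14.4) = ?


dy = 14.4 - 10.5 = 3.9
dx = 17.8 + 5.9 = 23.7
m = 3.9/23.7 = 0.1646

m = 0.1646


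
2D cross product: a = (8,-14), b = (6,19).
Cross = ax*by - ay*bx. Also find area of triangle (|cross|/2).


cross = 8*19 + 14*6 = 152 + 84 = 236
Triangle area = |236|/2 = 236/2 = 118.0000

cross = 236, triangle area = 118.0000


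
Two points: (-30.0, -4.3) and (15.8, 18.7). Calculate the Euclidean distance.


dx = 15.8 + 30.0 = 45.8
dy = 18.7 + 4.3 = 23.0
d = sqrt(2097.64 + 529.0) = sqrt(2626.64) = 51.2508

51.2508


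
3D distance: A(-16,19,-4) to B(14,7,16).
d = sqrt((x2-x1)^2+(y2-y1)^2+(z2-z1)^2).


dx=30, dy=-12, dz=20
d = sqrt(900+144+400) = sqrt(1444) = 38.0000

38.0000


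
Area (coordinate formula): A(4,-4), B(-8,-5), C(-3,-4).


4*(-5+ 4) = -4
-8*(-4+ 4) = 0
-3*(-4+ 5) = -3
sum = -7
Area = |-7|/2 = 3.5000

3.5000 sq units


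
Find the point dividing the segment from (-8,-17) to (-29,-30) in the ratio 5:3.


Px = (5*(-29) + 3*(-8))/8 = -169/8 = -21.1250
Py = (5*(-30) + 3*(-17))/8 = -201/8 = -25.1250

P = (-21.1250, -25.1250)


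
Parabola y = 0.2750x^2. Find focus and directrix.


a = 0.2750
1/(4a) = 0.9091
Focus = (0, 0.9091)
Directrix: y = -0.9091

Focus = (0, 0.9091), Directrix: y = -0.9091


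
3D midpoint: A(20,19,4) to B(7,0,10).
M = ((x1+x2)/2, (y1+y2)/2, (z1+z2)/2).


Mx = (20+7)/2 = 13.5000
My = (19+0)/2 = 9.5000
Mz = (4+10)/2 = 7.0000

M = (13.5000, 9.5000, 7.0000)


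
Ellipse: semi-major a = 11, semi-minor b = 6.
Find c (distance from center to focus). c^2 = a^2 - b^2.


c^2 = 11^2 - 6^2 = 121 - 36 = 85
c = sqrt(85) = 9.2195

c = 9.2195


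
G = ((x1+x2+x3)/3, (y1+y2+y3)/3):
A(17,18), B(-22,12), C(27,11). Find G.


Gx = (17- 22+27)/3 = 22/3 = 7.3333
Gy = (18+12+11)/3 = 41/3 = 13.6667

G = (7.3333, 13.6667)


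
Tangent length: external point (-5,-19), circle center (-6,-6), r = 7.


d = sqrt((-5+ 6)^2 + (-19+ 6)^2) = sqrt(1+169) = 13.0384
L = sqrt(170.0000 - 49) = sqrt(121.0000) = 11.0000

11.0000


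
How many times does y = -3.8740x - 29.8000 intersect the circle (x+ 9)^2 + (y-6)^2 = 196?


Substitute y = -3.8740x - 29.8000: (x+ 9)^2 + (-3.8740x- 29.8000-6)^2 = 196
Expand to Ax^2 + Bx + C = 0, where b-k = -35.8
A = 1+m^2 = 16.007876
B = 2(m(b-k) - h) = 2(-3.8740*(-35.8) + 9) = 295.3784
C = h^2 + (b-k)^2 - r^2 = 81 + 1281.64 - 196 = 1166.64
disc = B^2-4AC = 87248.3992 - 74701.7138 = 12546.6854
disc > 0

2 intersection points


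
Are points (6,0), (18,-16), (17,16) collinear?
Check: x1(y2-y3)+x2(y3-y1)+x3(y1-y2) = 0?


6*(-16-16) + 18*(16-0) + 17*(0+ 16)
= -192 + 288 + 272 = 368

No, not collinear (determinant = 368)


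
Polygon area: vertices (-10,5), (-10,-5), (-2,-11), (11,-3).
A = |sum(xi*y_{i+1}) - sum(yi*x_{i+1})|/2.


sum(xi*y_{i+1}) = -10*(-5) - 10*(-11) - 2*(-3) + 11*5 = 221
sum(yi*x_{i+1}) = 5*(-10) - 5*(-2) - 11*11 - 3*(-10) = -131
Area = |221 + 131|/2 = 352/2 = 176.0000

176.0000 sq units


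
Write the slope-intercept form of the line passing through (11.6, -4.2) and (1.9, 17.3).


m = (21.5)/(-9.7) = -2.2165
b = y1 - m*x1 = -4.2 - (21.5*11.6)/(-9.7) = -4.2 + 25.7113 = 21.5113

y = -2.2165x + 21.5113


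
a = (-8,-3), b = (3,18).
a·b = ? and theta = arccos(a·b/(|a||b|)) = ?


a·b = -8*3 - 3*18 = -24 - 54 = -78
|a| = sqrt(64+9) = 8.5440
|b| = sqrt(9+324) = 18.2483
cos(theta) = -78/(sqrt(73)*sqrt(333)) = -78/sqrt(24309) = -0.500278
theta = arccos(-78/sqrt(24309)) = 120.0184 degrees

a·b = -78, theta = 120.0184 deg


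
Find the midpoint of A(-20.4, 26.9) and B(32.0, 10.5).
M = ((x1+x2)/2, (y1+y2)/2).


Mx = (-20.4 + 32.0)/2 = 11.6/2 = 5.8000
My = (26.9 + 10.5)/2 = 37.4/2 = 18.7000

(5.8000, 18.7000)


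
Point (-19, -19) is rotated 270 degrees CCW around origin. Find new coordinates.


cos(270) = 0, sin(270) = -1
x' = -19*0 + 19*(-1) = -19
y' = -19*(-1) - 19*0 = 19

(-19, 19)


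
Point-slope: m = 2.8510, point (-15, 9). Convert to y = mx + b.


y - 9 = 2.8510(x + 15)
y = 2.8510x + 9 - 2.8510*(-15)
y = 2.8510x + 51.7650

y = 2.8510x + 51.7650


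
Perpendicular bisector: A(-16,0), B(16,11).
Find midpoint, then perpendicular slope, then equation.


Midpoint = (0, 5.5)
Slope of AB = dy/dx = 11/32 = 0.3438
Perp slope = -dx/dy = -32/11 = -2.9091
b = My - (perp slope)*Mx = 5.5 + (32*0)/11 = 5.5 + 0 = 5.5000

y = -2.9091x + 5.5000


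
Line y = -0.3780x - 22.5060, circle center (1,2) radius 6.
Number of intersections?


Substitute y = -0.3780x - 22.5060: (x-1)^2 + (-0.3780x- 22.5060-2)^2 = 36
Expand to Ax^2 + Bx + C = 0, where b-k = -24.506
A = 1+m^2 = 1.142884
B = 2(m(b-k) - h) = 2(-0.3780*(-24.506) - 1) = 16.526536
C = h^2 + (b-k)^2 - r^2 = 1 + 600.544036 - 36 = 565.544036
disc = B^2-4AC = 273.1264 - 2585.4049 = -2312.2785
disc < 0

0 intersection points


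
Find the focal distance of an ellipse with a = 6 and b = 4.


c^2 = 6^2 - 4^2 = 36 - 16 = 20
c = sqrt(20) = 4.4721

c = 4.4721


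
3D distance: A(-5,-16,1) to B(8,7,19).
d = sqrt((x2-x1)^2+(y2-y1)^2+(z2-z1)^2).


dx=13, dy=23, dz=18
d = sqrt(169+529+324) = sqrt(1022) = 31.9687

31.9687


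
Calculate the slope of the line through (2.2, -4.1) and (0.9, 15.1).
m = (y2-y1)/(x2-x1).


dy = 15.1 + 4.1 = 19.2
dx = 0.9 - 2.2 = -1.3
m = 19.2/(-1.3) = -14.7692

m = -14.7692


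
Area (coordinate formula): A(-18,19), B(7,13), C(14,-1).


-18*(13+ 1) = -252
7*(-1-19) = -140
14*(19-13) = 84
sum = -308
Area = |-308|/2 = 154.0000

154.0000 sq units


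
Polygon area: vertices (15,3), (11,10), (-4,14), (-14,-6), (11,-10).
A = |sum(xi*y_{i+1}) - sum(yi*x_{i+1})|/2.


sum(xi*y_{i+1}) = 15*10 + 11*14 - 4*(-6) - 14*(-10) + 11*3 = 501
sum(yi*x_{i+1}) = 3*11 + 10*(-4) + 14*(-14) - 6*11 - 10*15 = -419
Area = |501 + 419|/2 = 920/2 = 460.0000

460.0000 sq units


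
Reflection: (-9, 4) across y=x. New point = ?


Reflection rule for y=x: (y, x)
(-9, 4) -> (4, -9)

(4, -9)


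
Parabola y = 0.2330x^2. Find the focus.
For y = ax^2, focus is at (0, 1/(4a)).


a = 0.2330
4a = 0.9320
focus = (0, 1/0.9320) = (0, 1.0730)

Focus = (0, 1.0730)


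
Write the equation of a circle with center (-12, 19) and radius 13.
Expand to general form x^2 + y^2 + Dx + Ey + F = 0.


(x+ 12)^2 + (y-19)^2 = 13^2
D = -2h = 24, E = -2k = -38
F = h^2+k^2-r^2 = 144+361-169 = 336

x^2 + y^2 + 24x - 38y + 336 = 0


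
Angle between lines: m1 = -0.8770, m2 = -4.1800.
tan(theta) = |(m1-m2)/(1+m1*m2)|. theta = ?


m1-m2 = 3.303
1+m1*m2 = 4.66586
tan(theta) = |3.303/4.66586| = 0.707908
theta = arctan(|3.303/4.66586|) = 35.2950 degrees (acute angle)

35.2950 degrees


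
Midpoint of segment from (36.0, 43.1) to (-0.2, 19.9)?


Mx = (36.0 - 0.2)/2 = 35.8/2 = 17.9000
My = (43.1 + 19.9)/2 = 63.0/2 = 31.5000

(17.9000, 31.5000)


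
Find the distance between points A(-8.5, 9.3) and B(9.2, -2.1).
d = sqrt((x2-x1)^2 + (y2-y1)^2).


dx = 9.2 + 8.5 = 17.7
dy = -2.1 - 9.3 = -11.4
d = sqrt(313.29 + 129.96) = sqrt(443.25) = 21.0535

21.0535


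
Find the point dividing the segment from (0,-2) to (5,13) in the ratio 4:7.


Px = (4*5 + 7*0)/11 = 20/11 = 1.8182
Py = (4*13 + 7*(-2))/11 = 38/11 = 3.4545

P = (1.8182, 3.4545)


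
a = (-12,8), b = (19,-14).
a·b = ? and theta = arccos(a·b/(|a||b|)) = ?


a·b = -12*19 + 8*(-14) = -228 - 112 = -340
|a| = sqrt(144+64) = 14.4222
|b| = sqrt(361+196) = 23.6008
cos(theta) = -340/(sqrt(208)*sqrt(557)) = -340/sqrt(115856) = -0.998895
theta = arccos(-340/sqrt(115856)) = 177.3057 degrees

a·b = -340, theta = 177.3057 deg


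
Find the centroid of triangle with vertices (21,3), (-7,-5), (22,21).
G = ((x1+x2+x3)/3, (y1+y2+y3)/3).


Gx = (21- 7+22)/3 = 36/3 = 12.0000
Gy = (3- 5+21)/3 = 19/3 = 6.3333

G = (12.0000, 6.3333)


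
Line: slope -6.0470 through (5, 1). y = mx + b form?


y - 1 = -6.0470(x - 5)
y = -6.0470x + 1 + 6.0470*5
y = -6.0470x + 31.2350

y = -6.0470x + 31.2350


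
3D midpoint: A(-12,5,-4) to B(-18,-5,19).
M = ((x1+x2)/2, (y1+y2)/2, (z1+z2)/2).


Mx = (-12- 18)/2 = -15.0000
My = (5- 5)/2 = 0
Mz = (-4+19)/2 = 7.5000

M = (-15.0000, 0, 7.5000)


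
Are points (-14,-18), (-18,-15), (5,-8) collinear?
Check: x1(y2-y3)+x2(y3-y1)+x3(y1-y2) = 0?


-14*(-15+ 8) - 18*(-8+ 18) + 5*(-18+ 15)
= 98 - 180 - 15 = -97

No, not collinear (determinant = -97)


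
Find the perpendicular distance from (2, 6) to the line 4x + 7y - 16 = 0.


|4*2 + 7*6 - 16| = |34| = 34
sqrt(16 + 49) = sqrt(65) = 8.0623
d = 34/sqrt(65) = 4.2172

4.2172


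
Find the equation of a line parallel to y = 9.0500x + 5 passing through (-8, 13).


Parallel lines have equal slopes.
m2 = 9.0500
b2 = 13 - 9.0500*(-8) = 85.4000

y = 9.0500x + 85.4000


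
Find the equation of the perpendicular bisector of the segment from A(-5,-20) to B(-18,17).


Midpoint = (-11.5, -1.5)
Slope of AB = dy/dx = 37/(-13) = -2.8462
Perp slope = -dx/dy = 13/37 = 0.3514
b = My - (perp slope)*Mx = -1.5 + (-13*(-11.5))/37 = -1.5 + 4.0405 = 2.5405

y = 0.3514x + 2.5405


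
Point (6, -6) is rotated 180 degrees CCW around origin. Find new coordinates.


cos(180) = -1, sin(180) = 0
x' = 6*(-1) + 6*0 = -6
y' = 6*0 - 6*(-1) = 6

(-6, 6)


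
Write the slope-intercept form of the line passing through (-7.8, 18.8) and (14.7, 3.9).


m = (-14.9)/(22.5) = -0.6622
b = y1 - m*x1 = 18.8 - (-14.9*(-7.8))/(22.5) = 18.8 - 5.1653 = 13.6347

y = -0.6622x + 13.6347


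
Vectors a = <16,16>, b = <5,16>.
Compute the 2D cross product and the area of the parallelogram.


cross = 16*16 - 16*5 = 256 - 80 = 176
Parallelogram area = |176| = 176

cross = 176, parallelogram area = 176


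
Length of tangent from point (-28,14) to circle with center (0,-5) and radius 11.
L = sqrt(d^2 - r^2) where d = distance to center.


d = sqrt((-28-0)^2 + (14+ 5)^2) = sqrt(784+361) = 33.8378
L = sqrt(1145.0000 - 121) = sqrt(1024.0000) = 32.0000

32.0000


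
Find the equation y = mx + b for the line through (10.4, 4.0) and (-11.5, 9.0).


m = (5.0)/(-21.9) = -0.2283
b = y1 - m*x1 = 4.0 - (5.0*10.4)/(-21.9) = 4.0 + 2.3744 = 6.3744

y = -0.2283x + 6.3744


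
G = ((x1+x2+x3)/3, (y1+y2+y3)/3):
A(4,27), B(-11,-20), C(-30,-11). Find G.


Gx = (4- 11- 30)/3 = -37/3 = -12.3333
Gy = (27- 20- 11)/3 = -4/3 = -1.3333

G = (-12.3333, -1.3333)


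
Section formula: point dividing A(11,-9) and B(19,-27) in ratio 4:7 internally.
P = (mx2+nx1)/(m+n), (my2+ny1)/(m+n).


Px = (4*19 + 7*11)/11 = 153/11 = 13.9091
Py = (4*(-27) + 7*(-9))/11 = -171/11 = -15.5455

P = (13.9091, -15.5455)


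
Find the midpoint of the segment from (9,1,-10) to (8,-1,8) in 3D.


Mx = (9+8)/2 = 8.5000
My = (1- 1)/2 = 0
Mz = (-10+8)/2 = -1.0000

M = (8.5000, 0, -1.0000)


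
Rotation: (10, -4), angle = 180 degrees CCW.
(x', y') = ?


cos(180) = -1, sin(180) = 0
x' = 10*(-1) + 4*0 = -10
y' = 10*0 - 4*(-1) = 4

(-10, 4)


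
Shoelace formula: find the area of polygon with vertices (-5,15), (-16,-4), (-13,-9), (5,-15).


sum(xi*y_{i+1}) = -5*(-4) - 16*(-9) - 13*(-15) + 5*15 = 434
sum(yi*x_{i+1}) = 15*(-16) - 4*(-13) - 9*5 - 15*(-5) = -158
Area = |434 + 158|/2 = 592/2 = 296.0000

296.0000 sq units


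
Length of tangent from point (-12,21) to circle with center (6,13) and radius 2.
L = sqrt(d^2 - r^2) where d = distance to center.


d = sqrt((-12-6)^2 + (21-13)^2) = sqrt(324+64) = 19.6977
L = sqrt(388.0000 - 4) = sqrt(384.0000) = 19.5959

19.5959


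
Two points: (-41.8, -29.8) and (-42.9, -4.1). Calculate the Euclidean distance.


dx = -42.9 + 41.8 = -1.1
dy = -4.1 + 29.8 = 25.7
d = sqrt(1.21 + 660.49) = sqrt(661.7) = 25.7235

25.7235


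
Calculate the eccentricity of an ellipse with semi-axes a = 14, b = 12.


c = sqrt(196-144) = sqrt(52) = 7.2111
e = c/a = sqrt(52)/14 = 0.5151

e = 0.5151


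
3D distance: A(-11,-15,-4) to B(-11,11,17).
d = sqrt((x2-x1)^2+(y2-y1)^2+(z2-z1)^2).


dx=0, dy=26, dz=21
d = sqrt(0+676+441) = sqrt(1117) = 33.4215

33.4215


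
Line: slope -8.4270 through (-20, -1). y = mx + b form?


y + 1 = -8.4270(x + 20)
y = -8.4270x - 1 + 8.4270*(-20)
y = -8.4270x - 169.5400

y = -8.4270x - 169.5400


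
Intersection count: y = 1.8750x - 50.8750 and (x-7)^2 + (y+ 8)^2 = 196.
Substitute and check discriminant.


Substitute y = 1.8750x - 50.8750: (x-7)^2 + (1.8750x- 50.8750+ 8)^2 = 196
Expand to Ax^2 + Bx + C = 0, where b-k = -42.875
A = 1+m^2 = 4.515625
B = 2(m(b-k) - h) = 2(1.8750*(-42.875) - 7) = -174.78125
C = h^2 + (b-k)^2 - r^2 = 49 + 1838.265625 - 196 = 1691.265625
disc = B^2-4AC = 30548.4854 - 30548.4854 = 0
disc = 0

1 intersection point (tangent)


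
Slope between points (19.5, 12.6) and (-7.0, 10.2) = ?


dy = 10.2 - 12.6 = -2.4
dx = -7.0 - 19.5 = -26.5
m = -2.4/(-26.5) = 0.0906

m = 0.0906


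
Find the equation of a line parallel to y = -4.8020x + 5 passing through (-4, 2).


Parallel lines have equal slopes.
m2 = -4.8020
b2 = 2 + 4.8020*(-4) = -17.2080

y = -4.8020x - 17.2080


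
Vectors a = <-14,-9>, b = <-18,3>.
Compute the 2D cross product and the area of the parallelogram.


cross = -14*3 + 9*(-18) = -42 - 162 = -204
Parallelogram area = |-204| = 204

cross = -204, parallelogram area = 204


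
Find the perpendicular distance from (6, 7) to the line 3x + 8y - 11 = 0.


|3*6 + 8*7 - 11| = |63| = 63
sqrt(9 + 64) = sqrt(73) = 8.5440
d = 63/sqrt(73) = 7.3736

7.3736


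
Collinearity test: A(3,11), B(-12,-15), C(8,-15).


3*(-15+ 15) - 12*(-15-11) + 8*(11+ 15)
= 0 + 312 + 208 = 520

No, not collinear (determinant = 520)


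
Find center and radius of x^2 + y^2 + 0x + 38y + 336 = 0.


h = -D/2 = 0/2 = 0
k = -E/2 = -38/2 = -19
r^2 = h^2 + k^2 - F = 0 + 361 - 336 = 25
r = 5

Center (0, -19), radius = 5


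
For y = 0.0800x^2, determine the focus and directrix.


a = 0.0800
1/(4a) = 3.1250
Focus = (0, 3.1250)
Directrix: y = -3.1250

Focus = (0, 3.1250), Directrix: y = -3.1250


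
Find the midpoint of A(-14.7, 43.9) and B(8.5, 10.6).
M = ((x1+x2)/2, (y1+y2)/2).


Mx = (-14.7 + 8.5)/2 = -6.2/2 = -3.1000
My = (43.9 + 10.6)/2 = 54.5/2 = 27.2500

(-3.1000, 27.2500)


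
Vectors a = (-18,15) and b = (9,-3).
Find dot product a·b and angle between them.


a·b = -18*9 + 15*(-3) = -162 - 45 = -207
|a| = sqrt(324+225) = 23.4307
|b| = sqrt(81+9) = 9.4868
cos(theta) = -207/(sqrt(549)*sqrt(90)) = -207/sqrt(49410) = -0.931243
theta = arccos(-207/sqrt(49410)) = 158.6294 degrees

a·b = -207, theta = 158.6294 deg


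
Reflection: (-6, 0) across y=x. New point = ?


Reflection rule for y=x: (y, x)
(-6, 0) -> (0, -6)

(0, -6)


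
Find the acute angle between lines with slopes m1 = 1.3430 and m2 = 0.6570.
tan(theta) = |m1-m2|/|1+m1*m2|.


m1-m2 = 0.686
1+m1*m2 = 1.882351
tan(theta) = |0.686/1.882351| = 0.364438
theta = arctan(|0.686/1.882351|) = 20.0237 degrees (acute angle)

20.0237 degrees


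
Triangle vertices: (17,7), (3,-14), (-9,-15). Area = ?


17*(-14+ 15) = 17
3*(-15-7) = -66
-9*(7+ 14) = -189
sum = -238
Area = |-238|/2 = 119.0000

119.0000 sq units


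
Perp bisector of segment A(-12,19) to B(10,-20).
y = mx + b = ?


Midpoint = (-1, -0.5)
Slope of AB = dy/dx = -39/22 = -1.7727
Perp slope = -dx/dy = 22/39 = 0.5641
b = My - (perp slope)*Mx = -0.5 + (22*(-1))/(-39) = -0.5 + 0.5641 = 0.0641

y = 0.5641x + 0.0641


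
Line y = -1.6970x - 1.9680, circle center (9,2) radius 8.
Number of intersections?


Substitute y = -1.6970x - 1.9680: (x-9)^2 + (-1.6970x- 1.9680-2)^2 = 64
Expand to Ax^2 + Bx + C = 0, where b-k = -3.968
A = 1+m^2 = 3.879809
B = 2(m(b-k) - h) = 2(-1.6970*(-3.968) - 9) = -4.532608
C = h^2 + (b-k)^2 - r^2 = 81 + 15.745024 - 64 = 32.745024
disc = B^2-4AC = 20.5445 - 508.1778 = -487.6333
disc < 0

0 intersection points


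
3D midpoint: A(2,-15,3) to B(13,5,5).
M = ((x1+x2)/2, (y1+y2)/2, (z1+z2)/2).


Mx = (2+13)/2 = 7.5000
My = (-15+5)/2 = -5.0000
Mz = (3+5)/2 = 4.0000

M = (7.5000, -5.0000, 4.0000)


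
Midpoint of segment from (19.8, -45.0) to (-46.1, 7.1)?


Mx = (19.8 - 46.1)/2 = -26.3/2 = -13.1500
My = (-45.0 + 7.1)/2 = -37.9/2 = -18.9500

(-13.1500, -18.9500)


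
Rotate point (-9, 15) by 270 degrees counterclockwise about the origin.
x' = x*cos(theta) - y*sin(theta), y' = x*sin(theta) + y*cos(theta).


cos(270) = 0, sin(270) = -1
x' = -9*0 - 15*(-1) = 15
y' = -9*(-1) + 15*0 = 9

(15, 9)


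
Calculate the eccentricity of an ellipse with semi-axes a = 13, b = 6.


c = sqrt(169-36) = sqrt(133) = 11.5326
e = c/a = sqrt(133)/13 = 0.8871

e = 0.8871
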